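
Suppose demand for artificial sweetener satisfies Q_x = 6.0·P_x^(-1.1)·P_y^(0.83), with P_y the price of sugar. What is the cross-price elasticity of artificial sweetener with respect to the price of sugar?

In a log-linear (constant-elasticity) demand function, the coefficient on the exponent of P_y is the cross-price elasticity.
ε = 0.83. Positive, so artificial sweetener and sugar are substitutes.

0.83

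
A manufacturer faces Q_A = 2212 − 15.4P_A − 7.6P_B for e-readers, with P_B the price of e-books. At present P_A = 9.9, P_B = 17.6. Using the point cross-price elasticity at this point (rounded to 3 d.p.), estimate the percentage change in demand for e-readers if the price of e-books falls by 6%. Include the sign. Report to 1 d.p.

0.4%

At P_A = 9.9, P_B = 17.6: Q_A = 1925.78.
∂Q_A/∂P_B = -7.6.
ε = (∂Q_A/∂P_B)(P_B/Q_A) = -7.6000 × 17.6/1925.78 ≈ -0.069.
%ΔQ_A ≈ ε × %ΔP_B = -0.069 × (-6%) = 0.4%.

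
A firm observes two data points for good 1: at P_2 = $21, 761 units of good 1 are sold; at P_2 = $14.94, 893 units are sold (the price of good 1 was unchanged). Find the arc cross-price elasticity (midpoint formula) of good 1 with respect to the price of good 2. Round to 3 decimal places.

-0.473

ΔQ_1 = 893 − 761 = 132; ΔP_2 = 14.94 − 21 = -6.06.
Midpoints: Q̄_1 = 827.0, P̄_2 = 17.97.
ε = (ΔQ_1/Q̄_1)/(ΔP_2/P̄_2) = (132/827.0)/(-6.06/17.97) ≈ -0.473.
ε < 0: good 1 and good 2 are complements.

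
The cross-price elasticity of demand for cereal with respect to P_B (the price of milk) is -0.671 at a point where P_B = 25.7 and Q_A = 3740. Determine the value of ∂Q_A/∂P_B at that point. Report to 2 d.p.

ε = (∂Q_A/∂P_B)·(P_B/Q_A) ⇒ ∂Q_A/∂P_B = ε·Q_A/P_B = -0.671 × 3740/25.7 ≈ -97.65.

-97.65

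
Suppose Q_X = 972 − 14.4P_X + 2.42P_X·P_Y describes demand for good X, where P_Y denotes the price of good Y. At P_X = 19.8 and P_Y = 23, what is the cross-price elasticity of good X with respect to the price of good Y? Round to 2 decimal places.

0.62

At P_X = 19.8 and P_Y = 23: Q_X = 1788.948.
∂Q_X/∂P_Y = 2.42P_X = 2.42(19.8) = 47.9160.
ε = (∂Q_X/∂P_Y)(P_Y/Q_X) = 47.9160 × (23/1788.948) ≈ 0.62.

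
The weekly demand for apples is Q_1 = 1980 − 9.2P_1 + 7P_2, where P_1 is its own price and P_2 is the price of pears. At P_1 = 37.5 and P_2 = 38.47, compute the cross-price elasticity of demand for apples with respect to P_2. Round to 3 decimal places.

0.141

At P_1 = 37.5 and P_2 = 38.47: Q_1 = 1904.29.
∂Q_1/∂P_2 = 7.
ε = (∂Q_1/∂P_2)(P_2/Q_1) = 7 × (38.47/1904.29) ≈ 0.141.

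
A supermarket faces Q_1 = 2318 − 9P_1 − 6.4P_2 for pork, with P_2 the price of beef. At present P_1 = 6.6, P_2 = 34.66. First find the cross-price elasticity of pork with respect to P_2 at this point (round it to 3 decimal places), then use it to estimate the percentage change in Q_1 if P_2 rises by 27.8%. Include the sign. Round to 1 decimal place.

-3.0%

At P_1 = 6.6, P_2 = 34.66: Q_1 = 2036.776.
∂Q_1/∂P_2 = -6.4.
ε = (∂Q_1/∂P_2)(P_2/Q_1) = -6.4000 × 34.66/2036.776 ≈ -0.109.
%ΔQ_1 ≈ ε × %ΔP_2 = -0.109 × (27.8%) = -3.0%.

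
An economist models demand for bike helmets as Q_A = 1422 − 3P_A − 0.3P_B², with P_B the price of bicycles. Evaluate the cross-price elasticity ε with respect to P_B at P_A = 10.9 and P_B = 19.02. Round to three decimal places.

-0.169

At P_A = 10.9 and P_B = 19.02: Q_A = 1280.772.
∂Q_A/∂P_B = -0.6P_B = -0.6(19.02) = -11.4120.
ε = (∂Q_A/∂P_B)(P_B/Q_A) = -11.4120 × (19.02/1280.772) ≈ -0.169.
ε < 0: complements.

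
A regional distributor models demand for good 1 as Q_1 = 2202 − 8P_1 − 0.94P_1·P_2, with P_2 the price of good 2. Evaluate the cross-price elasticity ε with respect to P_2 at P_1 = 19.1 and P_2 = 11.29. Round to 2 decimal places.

-0.11

At P_1 = 19.1 and P_2 = 11.29: Q_1 = 1846.499.
∂Q_1/∂P_2 = -0.94P_1 = -0.94(19.1) = -17.9540.
ε = (∂Q_1/∂P_2)(P_2/Q_1) = -17.9540 × (11.29/1846.499) ≈ -0.11.
ε < 0: complements.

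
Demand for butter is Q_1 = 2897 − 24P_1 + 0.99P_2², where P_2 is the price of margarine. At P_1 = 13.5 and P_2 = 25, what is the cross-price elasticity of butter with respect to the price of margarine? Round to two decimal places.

0.39

At P_1 = 13.5 and P_2 = 25: Q_1 = 3191.75.
∂Q_1/∂P_2 = 1.98P_2 = 1.98(25) = 49.5000.
ε = (∂Q_1/∂P_2)(P_2/Q_1) = 49.5000 × (25/3191.75) ≈ 0.39.
ε > 0: substitutes.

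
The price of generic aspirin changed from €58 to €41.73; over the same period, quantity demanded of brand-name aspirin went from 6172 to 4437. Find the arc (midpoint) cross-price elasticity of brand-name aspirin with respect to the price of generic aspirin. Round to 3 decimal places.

1.002

ΔQ_A = 4437 − 6172 = -1735; ΔP_B = 41.73 − 58 = -16.27.
Midpoints: Q̄_A = 5304.5, P̄_B = 49.86.
ε = (ΔQ_A/Q̄_A)/(ΔP_B/P̄_B) = (-1735/5304.5)/(-16.27/49.86) ≈ 1.002.
ε > 0: brand-name aspirin and generic aspirin are substitutes.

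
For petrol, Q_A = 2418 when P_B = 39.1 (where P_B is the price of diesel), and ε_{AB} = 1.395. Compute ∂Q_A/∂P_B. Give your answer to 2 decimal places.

ε = (∂Q_A/∂P_B)·(P_B/Q_A) ⇒ ∂Q_A/∂P_B = ε·Q_A/P_B = 1.395 × 2418/39.1 ≈ 86.27.

86.27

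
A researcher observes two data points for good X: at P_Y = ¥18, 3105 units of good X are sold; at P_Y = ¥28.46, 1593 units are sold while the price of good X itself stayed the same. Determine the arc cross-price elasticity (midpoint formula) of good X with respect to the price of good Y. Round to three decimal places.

ΔQ_X = 1593 − 3105 = -1512; ΔP_Y = 28.46 − 18 = 10.46.
Midpoints: Q̄_X = 2349.0, P̄_Y = 23.23.
ε = (ΔQ_X/Q̄_X)/(ΔP_Y/P̄_Y) = (-1512/2349.0)/(10.46/23.23) ≈ -1.430.

-1.430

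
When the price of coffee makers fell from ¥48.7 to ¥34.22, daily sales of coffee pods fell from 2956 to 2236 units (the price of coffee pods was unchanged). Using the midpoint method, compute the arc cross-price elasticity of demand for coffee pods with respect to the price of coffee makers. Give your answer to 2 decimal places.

ΔQ_A = 2236 − 2956 = -720; ΔP_B = 34.22 − 48.7 = -14.48.
Midpoints: Q̄_A = 2596.0, P̄_B = 41.46.
ε = (ΔQ_A/Q̄_A)/(ΔP_B/P̄_B) = (-720/2596.0)/(-14.48/41.46) ≈ 0.79.

0.79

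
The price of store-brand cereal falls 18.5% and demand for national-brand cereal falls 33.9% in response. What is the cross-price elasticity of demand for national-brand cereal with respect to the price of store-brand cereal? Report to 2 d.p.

ε = (%ΔQ of national-brand cereal) / (%ΔP of store-brand cereal) = (-33.9%) / (-18.5%) ≈ 1.83.

1.83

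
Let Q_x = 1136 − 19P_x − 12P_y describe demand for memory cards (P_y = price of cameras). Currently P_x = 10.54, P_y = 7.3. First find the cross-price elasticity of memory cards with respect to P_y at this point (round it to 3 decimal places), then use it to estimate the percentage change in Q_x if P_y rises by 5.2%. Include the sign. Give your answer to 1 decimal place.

At P_x = 10.54, P_y = 7.3: Q_x = 848.14.
∂Q_x/∂P_y = -12.
ε = (∂Q_x/∂P_y)(P_y/Q_x) = -12.0000 × 7.3/848.14 ≈ -0.103.
%ΔQ_x ≈ ε × %ΔP_y = -0.103 × (5.2%) = -0.5%.

-0.5%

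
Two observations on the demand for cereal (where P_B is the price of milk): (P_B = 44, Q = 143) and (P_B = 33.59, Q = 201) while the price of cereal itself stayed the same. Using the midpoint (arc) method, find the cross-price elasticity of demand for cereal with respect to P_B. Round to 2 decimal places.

ΔQ_A = 201 − 143 = 58; ΔP_B = 33.59 − 44 = -10.41.
Midpoints: Q̄_A = 172.0, P̄_B = 38.80.
ε = (ΔQ_A/Q̄_A)/(ΔP_B/P̄_B) = (58/172.0)/(-10.41/38.80) ≈ -1.26.
ε < 0: cereal and milk are complements.

-1.26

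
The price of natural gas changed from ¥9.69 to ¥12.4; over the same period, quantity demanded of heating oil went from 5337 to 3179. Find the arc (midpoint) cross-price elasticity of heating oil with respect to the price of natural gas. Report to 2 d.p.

ΔQ_A = 3179 − 5337 = -2158; ΔP_B = 12.4 − 9.69 = 2.71.
Midpoints: Q̄_A = 4258.0, P̄_B = 11.04.
ε = (ΔQ_A/Q̄_A)/(ΔP_B/P̄_B) = (-2158/4258.0)/(2.71/11.04) ≈ -2.07.

-2.07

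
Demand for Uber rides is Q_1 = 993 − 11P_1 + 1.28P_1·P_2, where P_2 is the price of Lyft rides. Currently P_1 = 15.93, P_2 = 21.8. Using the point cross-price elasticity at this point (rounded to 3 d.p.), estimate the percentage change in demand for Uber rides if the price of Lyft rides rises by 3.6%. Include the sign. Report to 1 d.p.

1.3%

At P_1 = 15.93, P_2 = 21.8: Q_1 = 1262.281.
∂Q_1/∂P_2 = 1.28P_1 = 20.3904.
ε = (∂Q_1/∂P_2)(P_2/Q_1) = 20.3904 × 21.8/1262.281 ≈ 0.352.
%ΔQ_1 ≈ ε × %ΔP_2 = 0.352 × (3.6%) = 1.3%.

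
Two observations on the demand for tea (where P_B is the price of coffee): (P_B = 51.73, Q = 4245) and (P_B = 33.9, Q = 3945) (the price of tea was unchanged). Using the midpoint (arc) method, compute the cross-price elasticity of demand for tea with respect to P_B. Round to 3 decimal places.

0.176

ΔQ_A = 3945 − 4245 = -300; ΔP_B = 33.9 − 51.73 = -17.83.
Midpoints: Q̄_A = 4095.0, P̄_B = 42.81.
ε = (ΔQ_A/Q̄_A)/(ΔP_B/P̄_B) = (-300/4095.0)/(-17.83/42.81) ≈ 0.176.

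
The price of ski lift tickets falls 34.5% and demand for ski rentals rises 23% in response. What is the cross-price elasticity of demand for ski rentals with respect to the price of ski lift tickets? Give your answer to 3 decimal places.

ε = (%ΔQ of ski rentals) / (%ΔP of ski lift tickets) = (23%) / (-34.5%) ≈ -0.667.
Negative cross-price elasticity: complements.

-0.667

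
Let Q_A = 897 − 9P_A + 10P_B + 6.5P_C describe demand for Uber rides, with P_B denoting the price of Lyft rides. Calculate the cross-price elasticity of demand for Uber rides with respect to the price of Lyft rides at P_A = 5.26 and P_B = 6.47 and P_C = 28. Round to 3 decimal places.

0.059

At P_A = 5.26 and P_B = 6.47 and P_C = 28: Q_A = 1096.36.
∂Q_A/∂P_B = 10.
ε = (∂Q_A/∂P_B)(P_B/Q_A) = 10 × (6.47/1096.36) ≈ 0.059.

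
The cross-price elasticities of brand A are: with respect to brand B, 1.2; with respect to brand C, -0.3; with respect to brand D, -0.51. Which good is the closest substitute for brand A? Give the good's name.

brand B

Substitutes have ε > 0. Among the positive values, 1.2 (brand B) is largest.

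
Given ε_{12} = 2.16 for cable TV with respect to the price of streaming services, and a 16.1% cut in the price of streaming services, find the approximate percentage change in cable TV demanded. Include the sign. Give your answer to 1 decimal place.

-34.8%

%ΔQ ≈ ε × %ΔP of streaming services = 2.16 × (-16.1%) = -34.8%.
Demand for cable TV falls by about 34.8%.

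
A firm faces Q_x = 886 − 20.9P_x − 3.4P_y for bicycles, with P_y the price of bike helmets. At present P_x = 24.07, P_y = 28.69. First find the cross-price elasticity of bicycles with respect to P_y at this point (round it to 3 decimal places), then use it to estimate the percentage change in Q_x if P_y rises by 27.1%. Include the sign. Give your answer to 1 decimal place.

At P_x = 24.07, P_y = 28.69: Q_x = 285.391.
∂Q_x/∂P_y = -3.4.
ε = (∂Q_x/∂P_y)(P_y/Q_x) = -3.4000 × 28.69/285.391 ≈ -0.342.
%ΔQ_x ≈ ε × %ΔP_y = -0.342 × (27.1%) = -9.3%.

-9.3%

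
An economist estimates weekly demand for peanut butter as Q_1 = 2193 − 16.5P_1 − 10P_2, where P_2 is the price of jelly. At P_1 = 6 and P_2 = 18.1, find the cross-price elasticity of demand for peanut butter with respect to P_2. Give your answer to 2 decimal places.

-0.09

At P_1 = 6 and P_2 = 18.1: Q_1 = 1913.
∂Q_1/∂P_2 = -10.
ε = (∂Q_1/∂P_2)(P_2/Q_1) = -10 × (18.1/1913) ≈ -0.09.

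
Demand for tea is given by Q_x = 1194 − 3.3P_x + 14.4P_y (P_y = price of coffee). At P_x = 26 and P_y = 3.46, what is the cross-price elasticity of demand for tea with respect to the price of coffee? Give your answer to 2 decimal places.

0.04

At P_x = 26 and P_y = 3.46: Q_x = 1158.024.
∂Q_x/∂P_y = 14.4.
ε = (∂Q_x/∂P_y)(P_y/Q_x) = 14.4 × (3.46/1158.024) ≈ 0.04.
Since ε > 0, tea and coffee are substitutes.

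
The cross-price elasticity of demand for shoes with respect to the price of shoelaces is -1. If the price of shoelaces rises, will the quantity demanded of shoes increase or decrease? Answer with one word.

decrease

ε < 0 and the price of shoelaces rises, so the quantity of shoes moves in the opposite direction: it decreases.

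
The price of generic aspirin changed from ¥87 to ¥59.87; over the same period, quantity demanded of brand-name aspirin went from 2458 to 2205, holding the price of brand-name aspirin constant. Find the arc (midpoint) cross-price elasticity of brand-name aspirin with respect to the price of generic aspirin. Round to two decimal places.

ΔQ_A = 2205 − 2458 = -253; ΔP_B = 59.87 − 87 = -27.13.
Midpoints: Q̄_A = 2331.5, P̄_B = 73.44.
ε = (ΔQ_A/Q̄_A)/(ΔP_B/P̄_B) = (-253/2331.5)/(-27.13/73.44) ≈ 0.29.
ε > 0: brand-name aspirin and generic aspirin are substitutes.

0.29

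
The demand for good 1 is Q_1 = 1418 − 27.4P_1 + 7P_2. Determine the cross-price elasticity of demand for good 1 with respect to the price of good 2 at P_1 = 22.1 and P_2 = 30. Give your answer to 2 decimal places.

0.21

At P_1 = 22.1 and P_2 = 30: Q_1 = 1022.46.
∂Q_1/∂P_2 = 7.
ε = (∂Q_1/∂P_2)(P_2/Q_1) = 7 × (30/1022.46) ≈ 0.21.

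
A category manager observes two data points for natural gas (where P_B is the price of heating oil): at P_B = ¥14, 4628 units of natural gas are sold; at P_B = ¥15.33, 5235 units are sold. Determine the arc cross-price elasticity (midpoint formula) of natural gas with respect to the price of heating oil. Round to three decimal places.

ΔQ_A = 5235 − 4628 = 607; ΔP_B = 15.33 − 14 = 1.33.
Midpoints: Q̄_A = 4931.5, P̄_B = 14.66.
ε = (ΔQ_A/Q̄_A)/(ΔP_B/P̄_B) = (607/4931.5)/(1.33/14.66) ≈ 1.357.

1.357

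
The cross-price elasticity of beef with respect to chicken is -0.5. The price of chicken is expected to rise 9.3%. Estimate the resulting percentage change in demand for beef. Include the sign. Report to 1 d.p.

%ΔQ ≈ ε × %ΔP of chicken = -0.5 × (9.3%) = -4.7%.

-4.7%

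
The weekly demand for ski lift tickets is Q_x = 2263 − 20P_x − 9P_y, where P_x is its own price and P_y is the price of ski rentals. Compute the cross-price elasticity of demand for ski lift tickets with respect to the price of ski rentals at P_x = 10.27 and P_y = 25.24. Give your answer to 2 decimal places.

-0.12

At P_x = 10.27 and P_y = 25.24: Q_x = 1830.44.
∂Q_x/∂P_y = -9.
ε = (∂Q_x/∂P_y)(P_y/Q_x) = -9 × (25.24/1830.44) ≈ -0.12.
Since ε < 0, ski lift tickets and ski rentals are complements.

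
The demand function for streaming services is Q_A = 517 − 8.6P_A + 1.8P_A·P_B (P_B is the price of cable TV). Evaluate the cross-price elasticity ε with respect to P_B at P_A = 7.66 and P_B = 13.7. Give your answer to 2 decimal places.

At P_A = 7.66 and P_B = 13.7: Q_A = 640.020.
∂Q_A/∂P_B = 1.8P_A = 1.8(7.66) = 13.7880.
ε = (∂Q_A/∂P_B)(P_B/Q_A) = 13.7880 × (13.7/640.020) ≈ 0.30.
ε > 0: substitutes.

0.30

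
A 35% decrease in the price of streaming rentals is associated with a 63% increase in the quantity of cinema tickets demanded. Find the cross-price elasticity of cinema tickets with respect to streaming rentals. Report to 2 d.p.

ε = (%ΔQ of cinema tickets) / (%ΔP of streaming rentals) = (63%) / (-35%) ≈ -1.80.

-1.80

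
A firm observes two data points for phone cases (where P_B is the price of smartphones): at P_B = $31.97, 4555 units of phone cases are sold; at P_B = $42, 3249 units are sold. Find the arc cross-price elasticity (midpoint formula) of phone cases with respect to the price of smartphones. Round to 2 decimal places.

ΔQ_A = 3249 − 4555 = -1306; ΔP_B = 42 − 31.97 = 10.03.
Midpoints: Q̄_A = 3902.0, P̄_B = 36.98.
ε = (ΔQ_A/Q̄_A)/(ΔP_B/P̄_B) = (-1306/3902.0)/(10.03/36.98) ≈ -1.23.

-1.23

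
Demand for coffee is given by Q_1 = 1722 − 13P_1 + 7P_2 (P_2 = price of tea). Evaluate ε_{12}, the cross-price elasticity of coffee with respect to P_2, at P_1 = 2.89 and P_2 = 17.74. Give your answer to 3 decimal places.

0.069

At P_1 = 2.89 and P_2 = 17.74: Q_1 = 1808.61.
∂Q_1/∂P_2 = 7.
ε = (∂Q_1/∂P_2)(P_2/Q_1) = 7 × (17.74/1808.61) ≈ 0.069.
Since ε > 0, coffee and tea are substitutes.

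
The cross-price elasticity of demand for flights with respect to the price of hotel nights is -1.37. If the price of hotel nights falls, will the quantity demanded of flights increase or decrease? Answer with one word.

ε < 0 and the price of hotel nights falls, so the quantity of flights moves in the opposite direction: it increases.

increase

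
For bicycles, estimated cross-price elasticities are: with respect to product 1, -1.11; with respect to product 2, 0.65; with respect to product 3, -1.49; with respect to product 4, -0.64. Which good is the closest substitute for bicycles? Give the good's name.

Substitutes have ε > 0. Among the positive values, 0.65 (product 2) is largest.

product 2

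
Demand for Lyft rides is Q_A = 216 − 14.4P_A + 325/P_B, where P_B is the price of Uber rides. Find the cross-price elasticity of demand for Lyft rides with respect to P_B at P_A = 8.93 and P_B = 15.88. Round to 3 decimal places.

-0.190

At P_A = 8.93 and P_B = 15.88: Q_A = 107.874.
∂Q_A/∂P_B = −325/P_B² = -1.2888.
ε = (∂Q_A/∂P_B)(P_B/Q_A) = -1.2888 × (15.88/107.874) ≈ -0.190.
ε < 0: complements.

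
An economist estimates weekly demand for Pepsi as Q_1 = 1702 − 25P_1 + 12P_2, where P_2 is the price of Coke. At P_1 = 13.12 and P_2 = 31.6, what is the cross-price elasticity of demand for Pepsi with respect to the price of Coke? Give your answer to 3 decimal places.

0.216

At P_1 = 13.12 and P_2 = 31.6: Q_1 = 1753.2.
∂Q_1/∂P_2 = 12.
ε = (∂Q_1/∂P_2)(P_2/Q_1) = 12 × (31.6/1753.2) ≈ 0.216.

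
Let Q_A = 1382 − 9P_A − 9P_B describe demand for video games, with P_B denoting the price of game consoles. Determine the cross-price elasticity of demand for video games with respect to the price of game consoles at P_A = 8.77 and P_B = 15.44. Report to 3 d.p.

At P_A = 8.77 and P_B = 15.44: Q_A = 1164.11.
∂Q_A/∂P_B = -9.
ε = (∂Q_A/∂P_B)(P_B/Q_A) = -9 × (15.44/1164.11) ≈ -0.119.
Since ε < 0, video games and game consoles are complements.

-0.119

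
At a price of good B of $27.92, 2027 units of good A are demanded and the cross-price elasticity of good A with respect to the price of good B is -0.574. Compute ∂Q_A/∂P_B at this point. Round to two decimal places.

ε = (∂Q_A/∂P_B)·(P_B/Q_A) ⇒ ∂Q_A/∂P_B = ε·Q_A/P_B = -0.574 × 2027/27.92 ≈ -41.67.

-41.67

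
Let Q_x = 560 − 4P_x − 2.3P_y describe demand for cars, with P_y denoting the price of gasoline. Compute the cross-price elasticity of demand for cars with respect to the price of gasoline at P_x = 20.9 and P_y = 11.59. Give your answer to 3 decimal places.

-0.059

At P_x = 20.9 and P_y = 11.59: Q_x = 449.743.
∂Q_x/∂P_y = -2.3.
ε = (∂Q_x/∂P_y)(P_y/Q_x) = -2.3 × (11.59/449.743) ≈ -0.059.
Since ε < 0, cars and gasoline are complements.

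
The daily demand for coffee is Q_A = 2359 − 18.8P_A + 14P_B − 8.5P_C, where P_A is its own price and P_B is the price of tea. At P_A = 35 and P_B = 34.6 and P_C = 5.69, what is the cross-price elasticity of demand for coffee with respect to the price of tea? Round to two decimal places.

At P_A = 35 and P_B = 34.6 and P_C = 5.69: Q_A = 2137.035.
∂Q_A/∂P_B = 14.
ε = (∂Q_A/∂P_B)(P_B/Q_A) = 14 × (34.6/2137.035) ≈ 0.23.
Since ε > 0, coffee and tea are substitutes.

0.23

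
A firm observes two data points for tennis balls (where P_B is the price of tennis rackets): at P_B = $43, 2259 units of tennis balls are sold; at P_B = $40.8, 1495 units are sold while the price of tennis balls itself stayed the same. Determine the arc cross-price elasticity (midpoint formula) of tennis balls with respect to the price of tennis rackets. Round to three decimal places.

7.752

ΔQ_A = 1495 − 2259 = -764; ΔP_B = 40.8 − 43 = -2.2.
Midpoints: Q̄_A = 1877.0, P̄_B = 41.90.
ε = (ΔQ_A/Q̄_A)/(ΔP_B/P̄_B) = (-764/1877.0)/(-2.2/41.90) ≈ 7.752.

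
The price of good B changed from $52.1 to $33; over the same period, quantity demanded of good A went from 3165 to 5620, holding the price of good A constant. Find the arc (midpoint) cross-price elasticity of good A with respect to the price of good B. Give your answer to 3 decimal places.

ΔQ_A = 5620 − 3165 = 2455; ΔP_B = 33 − 52.1 = -19.1.
Midpoints: Q̄_A = 4392.5, P̄_B = 42.55.
ε = (ΔQ_A/Q̄_A)/(ΔP_B/P̄_B) = (2455/4392.5)/(-19.1/42.55) ≈ -1.245.
ε < 0: good A and good B are complements.

-1.245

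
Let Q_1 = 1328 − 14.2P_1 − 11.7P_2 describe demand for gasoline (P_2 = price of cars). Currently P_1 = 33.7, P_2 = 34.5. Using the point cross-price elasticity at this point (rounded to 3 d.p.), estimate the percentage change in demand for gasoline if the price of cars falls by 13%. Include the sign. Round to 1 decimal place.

At P_1 = 33.7, P_2 = 34.5: Q_1 = 445.81.
∂Q_1/∂P_2 = -11.7.
ε = (∂Q_1/∂P_2)(P_2/Q_1) = -11.7000 × 34.5/445.81 ≈ -0.905.
%ΔQ_1 ≈ ε × %ΔP_2 = -0.905 × (-13%) = 11.8%.

11.8%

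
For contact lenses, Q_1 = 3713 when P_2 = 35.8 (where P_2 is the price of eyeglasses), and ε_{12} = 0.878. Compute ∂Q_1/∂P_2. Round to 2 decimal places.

91.06

ε = (∂Q_1/∂P_2)·(P_2/Q_1) ⇒ ∂Q_1/∂P_2 = ε·Q_1/P_2 = 0.878 × 3713/35.8 ≈ 91.06.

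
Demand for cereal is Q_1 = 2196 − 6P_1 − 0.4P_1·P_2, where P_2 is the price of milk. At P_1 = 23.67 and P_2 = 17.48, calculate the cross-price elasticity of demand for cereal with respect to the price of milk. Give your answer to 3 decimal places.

At P_1 = 23.67 and P_2 = 17.48: Q_1 = 1888.479.
∂Q_1/∂P_2 = -0.4P_1 = -0.4(23.67) = -9.4680.
ε = (∂Q_1/∂P_2)(P_2/Q_1) = -9.4680 × (17.48/1888.479) ≈ -0.088.

-0.088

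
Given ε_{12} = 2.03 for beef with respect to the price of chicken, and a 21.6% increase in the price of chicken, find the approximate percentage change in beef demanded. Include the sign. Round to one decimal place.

%ΔQ ≈ ε × %ΔP of chicken = 2.03 × (21.6%) = 43.8%.

43.8%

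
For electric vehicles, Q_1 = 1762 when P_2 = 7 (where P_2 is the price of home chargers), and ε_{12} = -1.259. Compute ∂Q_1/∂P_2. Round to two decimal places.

-316.91

ε = (∂Q_1/∂P_2)·(P_2/Q_1) ⇒ ∂Q_1/∂P_2 = ε·Q_1/P_2 = -1.259 × 1762/7 ≈ -316.91.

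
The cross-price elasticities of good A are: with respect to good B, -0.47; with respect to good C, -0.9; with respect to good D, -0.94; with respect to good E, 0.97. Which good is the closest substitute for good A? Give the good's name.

good E

Substitutes have ε > 0. Among the positive values, 0.97 (good E) is largest.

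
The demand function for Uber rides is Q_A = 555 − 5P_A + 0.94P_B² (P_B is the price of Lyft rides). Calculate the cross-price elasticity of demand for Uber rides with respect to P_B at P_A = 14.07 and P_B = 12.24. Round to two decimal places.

0.45

At P_A = 14.07 and P_B = 12.24: Q_A = 625.479.
∂Q_A/∂P_B = 1.88P_B = 1.88(12.24) = 23.0112.
ε = (∂Q_A/∂P_B)(P_B/Q_A) = 23.0112 × (12.24/625.479) ≈ 0.45.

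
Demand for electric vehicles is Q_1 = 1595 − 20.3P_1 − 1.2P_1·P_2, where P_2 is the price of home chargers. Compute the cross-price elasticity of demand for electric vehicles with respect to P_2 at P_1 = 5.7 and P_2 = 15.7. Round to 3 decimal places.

At P_1 = 5.7 and P_2 = 15.7: Q_1 = 1371.902.
∂Q_1/∂P_2 = -1.2P_1 = -1.2(5.7) = -6.8400.
ε = (∂Q_1/∂P_2)(P_2/Q_1) = -6.8400 × (15.7/1371.902) ≈ -0.078.

-0.078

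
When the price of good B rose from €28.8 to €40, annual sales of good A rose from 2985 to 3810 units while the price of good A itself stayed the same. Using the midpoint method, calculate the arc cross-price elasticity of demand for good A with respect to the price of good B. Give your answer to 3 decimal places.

0.746

ΔQ_A = 3810 − 2985 = 825; ΔP_B = 40 − 28.8 = 11.2.
Midpoints: Q̄_A = 3397.5, P̄_B = 34.40.
ε = (ΔQ_A/Q̄_A)/(ΔP_B/P̄_B) = (825/3397.5)/(11.2/34.40) ≈ 0.746.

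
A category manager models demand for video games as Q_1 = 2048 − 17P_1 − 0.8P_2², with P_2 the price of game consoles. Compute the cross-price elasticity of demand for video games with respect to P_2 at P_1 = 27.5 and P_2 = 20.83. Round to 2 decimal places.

-0.56

At P_1 = 27.5 and P_2 = 20.83: Q_1 = 1233.389.
∂Q_1/∂P_2 = -1.6P_2 = -1.6(20.83) = -33.3280.
ε = (∂Q_1/∂P_2)(P_2/Q_1) = -33.3280 × (20.83/1233.389) ≈ -0.56.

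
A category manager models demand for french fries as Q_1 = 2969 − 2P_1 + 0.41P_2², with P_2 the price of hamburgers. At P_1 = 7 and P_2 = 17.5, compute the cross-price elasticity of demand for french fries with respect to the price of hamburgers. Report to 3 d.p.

0.082

At P_1 = 7 and P_2 = 17.5: Q_1 = 3080.562.
∂Q_1/∂P_2 = 0.82P_2 = 0.82(17.5) = 14.3500.
ε = (∂Q_1/∂P_2)(P_2/Q_1) = 14.3500 × (17.5/3080.562) ≈ 0.082.
ε > 0: substitutes.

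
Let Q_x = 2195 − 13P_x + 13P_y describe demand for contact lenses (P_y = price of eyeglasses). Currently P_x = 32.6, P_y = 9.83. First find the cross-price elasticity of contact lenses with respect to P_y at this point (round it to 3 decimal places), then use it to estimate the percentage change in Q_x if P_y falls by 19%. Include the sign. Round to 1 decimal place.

-1.3%

At P_x = 32.6, P_y = 9.83: Q_x = 1898.99.
∂Q_x/∂P_y = 13.
ε = (∂Q_x/∂P_y)(P_y/Q_x) = 13.0000 × 9.83/1898.99 ≈ 0.067.
%ΔQ_x ≈ ε × %ΔP_y = 0.067 × (-19%) = -1.3%.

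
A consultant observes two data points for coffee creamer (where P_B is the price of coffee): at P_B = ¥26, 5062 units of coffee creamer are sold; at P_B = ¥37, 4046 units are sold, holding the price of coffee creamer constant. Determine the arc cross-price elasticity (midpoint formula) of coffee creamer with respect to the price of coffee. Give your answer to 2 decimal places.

-0.64

ΔQ_A = 4046 − 5062 = -1016; ΔP_B = 37 − 26 = 11.
Midpoints: Q̄_A = 4554.0, P̄_B = 31.50.
ε = (ΔQ_A/Q̄_A)/(ΔP_B/P̄_B) = (-1016/4554.0)/(11/31.50) ≈ -0.64.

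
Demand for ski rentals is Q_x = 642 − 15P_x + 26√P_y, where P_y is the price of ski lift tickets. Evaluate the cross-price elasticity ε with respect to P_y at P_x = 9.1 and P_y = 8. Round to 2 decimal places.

At P_x = 9.1 and P_y = 8: Q_x = 579.039.
∂Q_x/∂P_y = 26/(2√P_y) = 26/(2√8) = 4.5962.
ε = (∂Q_x/∂P_y)(P_y/Q_x) = 4.5962 × (8/579.039) ≈ 0.06.

0.06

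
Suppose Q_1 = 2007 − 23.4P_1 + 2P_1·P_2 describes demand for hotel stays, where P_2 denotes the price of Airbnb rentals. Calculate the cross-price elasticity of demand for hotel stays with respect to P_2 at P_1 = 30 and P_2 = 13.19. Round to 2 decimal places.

At P_1 = 30 and P_2 = 13.19: Q_1 = 2096.4.
∂Q_1/∂P_2 = 2P_1 = 2(30) = 60.0000.
ε = (∂Q_1/∂P_2)(P_2/Q_1) = 60.0000 × (13.19/2096.4) ≈ 0.38.

0.38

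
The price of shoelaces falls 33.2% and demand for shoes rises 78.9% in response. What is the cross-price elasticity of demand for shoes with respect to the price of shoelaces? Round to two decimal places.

ε = (%ΔQ of shoes) / (%ΔP of shoelaces) = (78.9%) / (-33.2%) ≈ -2.38.
Negative cross-price elasticity: complements.

-2.38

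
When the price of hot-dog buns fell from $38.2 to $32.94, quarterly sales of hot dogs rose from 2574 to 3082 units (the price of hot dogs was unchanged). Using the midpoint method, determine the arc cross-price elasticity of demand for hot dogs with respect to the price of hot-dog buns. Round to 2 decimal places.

-1.21

ΔQ_A = 3082 − 2574 = 508; ΔP_B = 32.94 − 38.2 = -5.26.
Midpoints: Q̄_A = 2828.0, P̄_B = 35.57.
ε = (ΔQ_A/Q̄_A)/(ΔP_B/P̄_B) = (508/2828.0)/(-5.26/35.57) ≈ -1.21.
ε < 0: hot dogs and hot-dog buns are complements.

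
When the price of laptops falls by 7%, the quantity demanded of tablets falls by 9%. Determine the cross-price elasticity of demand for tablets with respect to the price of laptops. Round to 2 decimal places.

ε = (%ΔQ of tablets) / (%ΔP of laptops) = (-9%) / (-7%) ≈ 1.29.

1.29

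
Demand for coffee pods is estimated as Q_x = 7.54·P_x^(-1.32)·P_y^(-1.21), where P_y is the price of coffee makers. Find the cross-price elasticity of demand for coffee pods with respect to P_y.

-1.21

In a log-linear (constant-elasticity) demand function, the coefficient on the exponent of P_y is the cross-price elasticity.
ε = -1.21. Negative, so coffee pods and coffee makers are complements.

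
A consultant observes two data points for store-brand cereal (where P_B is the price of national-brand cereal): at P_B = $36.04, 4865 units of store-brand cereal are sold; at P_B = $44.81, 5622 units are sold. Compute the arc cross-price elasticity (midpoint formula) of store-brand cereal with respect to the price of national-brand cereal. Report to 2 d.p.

ΔQ_A = 5622 − 4865 = 757; ΔP_B = 44.81 − 36.04 = 8.77.
Midpoints: Q̄_A = 5243.5, P̄_B = 40.42.
ε = (ΔQ_A/Q̄_A)/(ΔP_B/P̄_B) = (757/5243.5)/(8.77/40.42) ≈ 0.67.

0.67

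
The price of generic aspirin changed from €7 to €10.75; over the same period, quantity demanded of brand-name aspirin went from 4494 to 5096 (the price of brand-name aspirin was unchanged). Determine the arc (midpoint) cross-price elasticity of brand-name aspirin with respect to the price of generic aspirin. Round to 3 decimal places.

ΔQ_A = 5096 − 4494 = 602; ΔP_B = 10.75 − 7 = 3.75.
Midpoints: Q̄_A = 4795.0, P̄_B = 8.88.
ε = (ΔQ_A/Q̄_A)/(ΔP_B/P̄_B) = (602/4795.0)/(3.75/8.88) ≈ 0.297.
ε > 0: brand-name aspirin and generic aspirin are substitutes.

0.297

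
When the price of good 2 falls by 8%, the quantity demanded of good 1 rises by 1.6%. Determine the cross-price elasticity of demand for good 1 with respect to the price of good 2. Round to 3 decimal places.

ε = (%ΔQ of good 1) / (%ΔP of good 2) = (1.6%) / (-8%) ≈ -0.200.

-0.200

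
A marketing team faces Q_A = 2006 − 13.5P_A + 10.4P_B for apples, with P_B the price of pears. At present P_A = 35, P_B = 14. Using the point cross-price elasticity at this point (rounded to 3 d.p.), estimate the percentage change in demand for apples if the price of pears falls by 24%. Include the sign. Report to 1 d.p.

At P_A = 35, P_B = 14: Q_A = 1679.1.
∂Q_A/∂P_B = 10.4.
ε = (∂Q_A/∂P_B)(P_B/Q_A) = 10.4000 × 14/1679.1 ≈ 0.087.
%ΔQ_A ≈ ε × %ΔP_B = 0.087 × (-24%) = -2.1%.

-2.1%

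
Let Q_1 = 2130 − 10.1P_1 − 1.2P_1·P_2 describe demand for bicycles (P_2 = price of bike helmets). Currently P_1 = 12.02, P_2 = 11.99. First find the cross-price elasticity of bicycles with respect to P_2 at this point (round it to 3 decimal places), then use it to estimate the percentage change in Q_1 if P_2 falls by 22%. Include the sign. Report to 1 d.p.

At P_1 = 12.02, P_2 = 11.99: Q_1 = 1835.654.
∂Q_1/∂P_2 = -1.2P_1 = -14.4240.
ε = (∂Q_1/∂P_2)(P_2/Q_1) = -14.4240 × 11.99/1835.654 ≈ -0.094.
%ΔQ_1 ≈ ε × %ΔP_2 = -0.094 × (-22%) = 2.1%.

2.1%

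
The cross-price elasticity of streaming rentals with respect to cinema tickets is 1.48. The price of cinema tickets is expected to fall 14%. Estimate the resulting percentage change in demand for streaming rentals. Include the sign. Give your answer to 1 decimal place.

-20.7%

%ΔQ ≈ ε × %ΔP of cinema tickets = 1.48 × (-14%) = -20.7%.
Demand for streaming rentals falls by about 20.7%.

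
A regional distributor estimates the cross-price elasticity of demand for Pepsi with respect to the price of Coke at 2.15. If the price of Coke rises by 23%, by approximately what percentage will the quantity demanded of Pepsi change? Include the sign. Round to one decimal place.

%ΔQ ≈ ε × %ΔP of Coke = 2.15 × (23%) = 49.5%.

49.5%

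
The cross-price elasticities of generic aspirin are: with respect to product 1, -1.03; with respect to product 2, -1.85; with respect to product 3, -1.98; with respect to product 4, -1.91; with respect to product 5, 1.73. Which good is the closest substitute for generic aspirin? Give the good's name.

Substitutes have ε > 0. Among the positive values, 1.73 (product 5) is largest.

product 5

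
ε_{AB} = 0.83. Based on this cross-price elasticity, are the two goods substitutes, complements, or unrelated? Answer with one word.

substitutes

ε = 0.83 > 0, so a higher price of good B raises demand for good A: substitutes.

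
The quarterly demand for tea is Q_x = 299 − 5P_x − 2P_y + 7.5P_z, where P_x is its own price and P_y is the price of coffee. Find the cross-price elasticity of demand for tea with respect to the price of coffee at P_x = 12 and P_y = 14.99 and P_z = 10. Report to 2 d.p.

-0.11

At P_x = 12 and P_y = 14.99 and P_z = 10: Q_x = 284.02.
∂Q_x/∂P_y = -2.
ε = (∂Q_x/∂P_y)(P_y/Q_x) = -2 × (14.99/284.02) ≈ -0.11.
Since ε < 0, tea and coffee are complements.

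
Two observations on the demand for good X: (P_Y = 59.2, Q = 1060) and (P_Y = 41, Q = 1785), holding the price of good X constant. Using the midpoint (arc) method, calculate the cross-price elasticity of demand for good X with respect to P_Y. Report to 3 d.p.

ΔQ_X = 1785 − 1060 = 725; ΔP_Y = 41 − 59.2 = -18.2.
Midpoints: Q̄_X = 1422.5, P̄_Y = 50.10.
ε = (ΔQ_X/Q̄_X)/(ΔP_Y/P̄_Y) = (725/1422.5)/(-18.2/50.10) ≈ -1.403.
ε < 0: good X and good Y are complements.

-1.403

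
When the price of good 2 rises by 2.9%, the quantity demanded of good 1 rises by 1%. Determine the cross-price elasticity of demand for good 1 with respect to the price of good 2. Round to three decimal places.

0.345

ε = (%ΔQ of good 1) / (%ΔP of good 2) = (1%) / (2.9%) ≈ 0.345.
Positive cross-price elasticity: substitutes.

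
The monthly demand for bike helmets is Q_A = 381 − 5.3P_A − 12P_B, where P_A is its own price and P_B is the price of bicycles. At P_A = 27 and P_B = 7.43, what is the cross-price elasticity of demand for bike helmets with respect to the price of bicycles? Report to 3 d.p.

-0.599

At P_A = 27 and P_B = 7.43: Q_A = 148.74.
∂Q_A/∂P_B = -12.
ε = (∂Q_A/∂P_B)(P_B/Q_A) = -12 × (7.43/148.74) ≈ -0.599.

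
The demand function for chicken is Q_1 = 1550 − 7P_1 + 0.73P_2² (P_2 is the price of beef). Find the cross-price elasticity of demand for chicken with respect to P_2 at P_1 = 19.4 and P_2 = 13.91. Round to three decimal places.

0.182

At P_1 = 19.4 and P_2 = 13.91: Q_1 = 1555.446.
∂Q_1/∂P_2 = 1.46P_2 = 1.46(13.91) = 20.3086.
ε = (∂Q_1/∂P_2)(P_2/Q_1) = 20.3086 × (13.91/1555.446) ≈ 0.182.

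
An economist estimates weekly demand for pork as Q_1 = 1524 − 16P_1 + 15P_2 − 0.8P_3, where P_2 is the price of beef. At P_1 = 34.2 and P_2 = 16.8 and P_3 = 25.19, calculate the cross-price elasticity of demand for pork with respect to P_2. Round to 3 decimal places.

At P_1 = 34.2 and P_2 = 16.8 and P_3 = 25.19: Q_1 = 1208.648.
∂Q_1/∂P_2 = 15.
ε = (∂Q_1/∂P_2)(P_2/Q_1) = 15 × (16.8/1208.648) ≈ 0.208.
Since ε > 0, pork and beef are substitutes.

0.208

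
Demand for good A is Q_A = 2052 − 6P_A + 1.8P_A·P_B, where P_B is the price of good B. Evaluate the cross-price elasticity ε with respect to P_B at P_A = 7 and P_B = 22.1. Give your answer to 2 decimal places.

At P_A = 7 and P_B = 22.1: Q_A = 2288.46.
∂Q_A/∂P_B = 1.8P_A = 1.8(7) = 12.6000.
ε = (∂Q_A/∂P_B)(P_B/Q_A) = 12.6000 × (22.1/2288.46) ≈ 0.12.

0.12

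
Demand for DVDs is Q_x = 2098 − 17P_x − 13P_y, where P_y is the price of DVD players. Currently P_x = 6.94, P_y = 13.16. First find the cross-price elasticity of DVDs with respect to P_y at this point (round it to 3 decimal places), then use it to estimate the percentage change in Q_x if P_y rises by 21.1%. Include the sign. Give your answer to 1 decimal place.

At P_x = 6.94, P_y = 13.16: Q_x = 1808.94.
∂Q_x/∂P_y = -13.
ε = (∂Q_x/∂P_y)(P_y/Q_x) = -13.0000 × 13.16/1808.94 ≈ -0.095.
%ΔQ_x ≈ ε × %ΔP_y = -0.095 × (21.1%) = -2.0%.

-2.0%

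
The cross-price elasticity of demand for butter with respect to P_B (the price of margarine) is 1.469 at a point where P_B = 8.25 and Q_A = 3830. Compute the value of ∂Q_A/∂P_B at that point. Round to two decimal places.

681.97

ε = (∂Q_A/∂P_B)·(P_B/Q_A) ⇒ ∂Q_A/∂P_B = ε·Q_A/P_B = 1.469 × 3830/8.25 ≈ 681.97.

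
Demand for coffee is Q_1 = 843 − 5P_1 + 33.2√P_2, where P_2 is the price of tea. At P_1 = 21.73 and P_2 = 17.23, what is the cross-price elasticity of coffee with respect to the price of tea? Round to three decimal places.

0.079

At P_1 = 21.73 and P_2 = 17.23: Q_1 = 872.160.
∂Q_1/∂P_2 = 33.2/(2√P_2) = 33.2/(2√17.23) = 3.9991.
ε = (∂Q_1/∂P_2)(P_2/Q_1) = 3.9991 × (17.23/872.160) ≈ 0.079.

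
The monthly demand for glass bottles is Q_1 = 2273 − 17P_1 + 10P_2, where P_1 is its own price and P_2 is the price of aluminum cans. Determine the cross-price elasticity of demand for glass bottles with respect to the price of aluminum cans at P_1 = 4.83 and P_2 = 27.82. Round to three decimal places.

0.113

At P_1 = 4.83 and P_2 = 27.82: Q_1 = 2469.09.
∂Q_1/∂P_2 = 10.
ε = (∂Q_1/∂P_2)(P_2/Q_1) = 10 × (27.82/2469.09) ≈ 0.113.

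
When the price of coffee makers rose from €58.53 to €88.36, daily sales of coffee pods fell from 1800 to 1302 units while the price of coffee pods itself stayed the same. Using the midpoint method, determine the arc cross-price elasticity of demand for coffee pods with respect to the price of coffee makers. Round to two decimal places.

ΔQ_A = 1302 − 1800 = -498; ΔP_B = 88.36 − 58.53 = 29.83.
Midpoints: Q̄_A = 1551.0, P̄_B = 73.44.
ε = (ΔQ_A/Q̄_A)/(ΔP_B/P̄_B) = (-498/1551.0)/(29.83/73.44) ≈ -0.79.

-0.79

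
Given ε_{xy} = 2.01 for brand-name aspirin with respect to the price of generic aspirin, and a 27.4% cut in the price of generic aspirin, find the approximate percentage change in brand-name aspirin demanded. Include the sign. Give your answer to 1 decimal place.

-55.1%

%ΔQ ≈ ε × %ΔP of generic aspirin = 2.01 × (-27.4%) = -55.1%.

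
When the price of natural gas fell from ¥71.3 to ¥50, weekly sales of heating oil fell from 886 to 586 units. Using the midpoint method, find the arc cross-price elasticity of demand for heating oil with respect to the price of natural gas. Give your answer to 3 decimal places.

1.161

ΔQ_A = 586 − 886 = -300; ΔP_B = 50 − 71.3 = -21.3.
Midpoints: Q̄_A = 736.0, P̄_B = 60.65.
ε = (ΔQ_A/Q̄_A)/(ΔP_B/P̄_B) = (-300/736.0)/(-21.3/60.65) ≈ 1.161.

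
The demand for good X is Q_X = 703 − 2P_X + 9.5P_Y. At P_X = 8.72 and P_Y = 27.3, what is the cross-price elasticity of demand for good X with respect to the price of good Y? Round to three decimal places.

0.274

At P_X = 8.72 and P_Y = 27.3: Q_X = 944.91.
∂Q_X/∂P_Y = 9.5.
ε = (∂Q_X/∂P_Y)(P_Y/Q_X) = 9.5 × (27.3/944.91) ≈ 0.274.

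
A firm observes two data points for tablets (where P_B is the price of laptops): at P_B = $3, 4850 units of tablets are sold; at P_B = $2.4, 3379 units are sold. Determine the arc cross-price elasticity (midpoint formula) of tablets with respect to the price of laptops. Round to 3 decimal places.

1.609

ΔQ_A = 3379 − 4850 = -1471; ΔP_B = 2.4 − 3 = -0.6.
Midpoints: Q̄_A = 4114.5, P̄_B = 2.70.
ε = (ΔQ_A/Q̄_A)/(ΔP_B/P̄_B) = (-1471/4114.5)/(-0.6/2.70) ≈ 1.609.
ε > 0: tablets and laptops are substitutes.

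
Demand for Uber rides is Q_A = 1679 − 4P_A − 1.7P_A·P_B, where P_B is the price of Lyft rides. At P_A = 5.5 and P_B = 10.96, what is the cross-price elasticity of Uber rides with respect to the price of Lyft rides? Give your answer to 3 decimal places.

-0.066

At P_A = 5.5 and P_B = 10.96: Q_A = 1554.524.
∂Q_A/∂P_B = -1.7P_A = -1.7(5.5) = -9.3500.
ε = (∂Q_A/∂P_B)(P_B/Q_A) = -9.3500 × (10.96/1554.524) ≈ -0.066.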